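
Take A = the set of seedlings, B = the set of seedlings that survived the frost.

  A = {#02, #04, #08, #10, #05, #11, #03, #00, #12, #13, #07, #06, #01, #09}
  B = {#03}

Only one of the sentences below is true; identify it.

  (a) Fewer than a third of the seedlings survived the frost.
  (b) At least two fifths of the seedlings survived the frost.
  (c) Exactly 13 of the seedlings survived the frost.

(a)

|A| = 14, |A ∩ B| = 1, |A ∖ B| = 13.
(a) requires |A ∩ B| / |A| < 1/3: true.
(b) requires |A ∩ B| / |A| ≥ 2/5: false.
(c) requires |A ∩ B| = 13: false.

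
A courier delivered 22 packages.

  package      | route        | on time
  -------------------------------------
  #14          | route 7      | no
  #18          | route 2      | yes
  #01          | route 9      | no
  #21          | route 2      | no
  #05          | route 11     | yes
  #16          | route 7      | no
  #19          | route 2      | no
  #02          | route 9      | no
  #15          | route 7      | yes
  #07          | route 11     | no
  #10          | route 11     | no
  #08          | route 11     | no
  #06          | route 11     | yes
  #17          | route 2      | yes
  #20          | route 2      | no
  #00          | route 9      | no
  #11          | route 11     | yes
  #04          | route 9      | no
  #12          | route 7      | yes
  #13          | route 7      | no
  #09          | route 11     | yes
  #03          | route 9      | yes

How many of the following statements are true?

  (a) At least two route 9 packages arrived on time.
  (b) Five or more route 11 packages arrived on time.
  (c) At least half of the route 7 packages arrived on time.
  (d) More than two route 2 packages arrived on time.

(a) route 9: |A| = 5, |A ∩ B| = 1; needs |A ∩ B| ≥ 2 — false.
(b) route 11: |A| = 7, |A ∩ B| = 4; needs |A ∩ B| ≥ 5 — false.
(c) route 7: |A| = 5, |A ∩ B| = 2; needs |A ∩ B| ≥ |A ∖ B| — false.
(d) route 2: |A| = 5, |A ∩ B| = 2; needs |A ∩ B| > 2 — false.

0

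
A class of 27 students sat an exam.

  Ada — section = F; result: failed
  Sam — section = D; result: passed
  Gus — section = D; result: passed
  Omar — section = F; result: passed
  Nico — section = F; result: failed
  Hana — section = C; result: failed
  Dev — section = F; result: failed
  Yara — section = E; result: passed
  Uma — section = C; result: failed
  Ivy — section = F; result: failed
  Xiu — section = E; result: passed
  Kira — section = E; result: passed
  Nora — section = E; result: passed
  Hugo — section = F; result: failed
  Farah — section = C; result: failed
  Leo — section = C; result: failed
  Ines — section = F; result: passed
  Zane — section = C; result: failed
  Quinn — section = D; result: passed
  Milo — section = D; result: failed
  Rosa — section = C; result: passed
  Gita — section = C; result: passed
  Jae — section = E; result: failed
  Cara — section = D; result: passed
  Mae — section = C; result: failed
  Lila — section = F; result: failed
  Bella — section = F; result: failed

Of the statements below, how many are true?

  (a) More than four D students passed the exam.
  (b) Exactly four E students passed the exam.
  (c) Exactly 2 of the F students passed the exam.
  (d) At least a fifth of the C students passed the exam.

(a) D: |A| = 5, |A ∩ B| = 4; needs |A ∩ B| > 4 — false.
(b) E: |A| = 5, |A ∩ B| = 4; needs |A ∩ B| = 4 — true.
(c) F: |A| = 9, |A ∩ B| = 2; needs |A ∩ B| = 2 — true.
(d) C: |A| = 8, |A ∩ B| = 2; needs |A ∩ B| / |A| ≥ 1/5 — true.

3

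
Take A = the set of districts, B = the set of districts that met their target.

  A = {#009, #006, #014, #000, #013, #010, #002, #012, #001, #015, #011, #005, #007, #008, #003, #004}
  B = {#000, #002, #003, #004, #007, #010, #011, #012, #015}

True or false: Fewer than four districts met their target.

The determiner here denotes the relation: |A ∩ B| < 4.
|A| = 16, |A ∩ B| = 9, |A ∖ B| = 7.
|A ∩ B| = 9, so the statement is false.

False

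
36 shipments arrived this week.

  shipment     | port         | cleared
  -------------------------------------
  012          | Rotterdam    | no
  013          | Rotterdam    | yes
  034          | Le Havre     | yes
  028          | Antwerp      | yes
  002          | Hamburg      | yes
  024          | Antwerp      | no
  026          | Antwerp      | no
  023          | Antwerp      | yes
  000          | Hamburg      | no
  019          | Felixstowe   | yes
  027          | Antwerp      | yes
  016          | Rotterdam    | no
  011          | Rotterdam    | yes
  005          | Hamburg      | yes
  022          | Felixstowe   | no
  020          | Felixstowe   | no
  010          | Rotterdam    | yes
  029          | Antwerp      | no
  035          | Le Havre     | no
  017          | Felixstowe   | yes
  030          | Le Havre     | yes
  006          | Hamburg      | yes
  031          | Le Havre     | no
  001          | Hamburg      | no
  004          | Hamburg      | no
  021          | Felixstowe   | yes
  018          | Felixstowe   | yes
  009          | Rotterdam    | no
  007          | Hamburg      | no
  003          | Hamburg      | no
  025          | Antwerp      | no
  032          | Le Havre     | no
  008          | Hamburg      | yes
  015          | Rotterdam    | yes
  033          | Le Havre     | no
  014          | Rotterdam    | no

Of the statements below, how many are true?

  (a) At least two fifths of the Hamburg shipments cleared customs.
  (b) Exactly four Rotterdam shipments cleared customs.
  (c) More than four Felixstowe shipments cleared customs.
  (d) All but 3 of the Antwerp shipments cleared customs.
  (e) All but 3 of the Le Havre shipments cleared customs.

2

(a) Hamburg: |A| = 9, |A ∩ B| = 4; needs |A ∩ B| / |A| ≥ 2/5 — true.
(b) Rotterdam: |A| = 8, |A ∩ B| = 4; needs |A ∩ B| = 4 — true.
(c) Felixstowe: |A| = 6, |A ∩ B| = 4; needs |A ∩ B| > 4 — false.
(d) Antwerp: |A| = 7, |A ∩ B| = 3; needs |A ∖ B| = 3 — false.
(e) Le Havre: |A| = 6, |A ∩ B| = 2; needs |A ∖ B| = 3 — false.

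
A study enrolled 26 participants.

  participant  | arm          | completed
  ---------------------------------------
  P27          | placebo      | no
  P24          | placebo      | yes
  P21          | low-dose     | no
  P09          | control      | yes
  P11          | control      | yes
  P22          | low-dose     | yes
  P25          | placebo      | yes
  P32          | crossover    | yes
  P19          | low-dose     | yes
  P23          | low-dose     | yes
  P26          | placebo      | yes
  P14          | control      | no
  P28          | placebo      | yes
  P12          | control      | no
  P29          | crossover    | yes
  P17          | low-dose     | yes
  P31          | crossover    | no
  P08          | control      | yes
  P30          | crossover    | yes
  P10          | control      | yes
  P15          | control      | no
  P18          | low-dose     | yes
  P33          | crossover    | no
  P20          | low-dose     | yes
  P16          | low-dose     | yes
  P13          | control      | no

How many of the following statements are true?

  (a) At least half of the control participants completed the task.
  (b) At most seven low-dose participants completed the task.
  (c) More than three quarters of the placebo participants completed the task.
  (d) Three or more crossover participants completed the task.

4

(a) control: |A| = 8, |A ∩ B| = 4; needs |A ∩ B| ≥ |A ∖ B| — true.
(b) low-dose: |A| = 8, |A ∩ B| = 7; needs |A ∩ B| ≤ 7 — true.
(c) placebo: |A| = 5, |A ∩ B| = 4; needs |A ∩ B| / |A| > 3/4 — true.
(d) crossover: |A| = 5, |A ∩ B| = 3; needs |A ∩ B| ≥ 3 — true.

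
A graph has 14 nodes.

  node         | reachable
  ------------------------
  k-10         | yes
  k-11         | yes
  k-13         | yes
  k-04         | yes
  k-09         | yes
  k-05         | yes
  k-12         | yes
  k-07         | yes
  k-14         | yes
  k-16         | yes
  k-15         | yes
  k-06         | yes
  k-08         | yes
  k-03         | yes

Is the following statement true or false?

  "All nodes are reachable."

True

The determiner here denotes the relation: A ⊆ B, i.e. every element of A is in B (|A ∖ B| = 0).
A (the restrictor) = {k-10, k-11, k-13, k-04, k-09, k-05, k-12, k-07, k-14, k-16, k-15, k-06, k-08, k-03}, |A| = 14.
A ∖ B = {}, so |A ∖ B| = 0.
So the statement is true.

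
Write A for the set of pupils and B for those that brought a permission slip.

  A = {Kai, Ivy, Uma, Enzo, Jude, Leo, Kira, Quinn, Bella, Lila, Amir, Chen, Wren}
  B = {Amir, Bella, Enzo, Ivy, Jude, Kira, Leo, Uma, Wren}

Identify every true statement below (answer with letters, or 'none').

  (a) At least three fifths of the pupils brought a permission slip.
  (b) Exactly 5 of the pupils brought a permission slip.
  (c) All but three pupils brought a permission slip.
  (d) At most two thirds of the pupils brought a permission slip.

|A| = 13, |A ∩ B| = 9, |A ∖ B| = 4.
(a) |A ∩ B| / |A| ≥ 3/5: holds.
(b) |A ∩ B| = 5: fails.
(c) |A ∖ B| = 3: fails.
(d) |A ∩ B| / |A| ≤ 2/3: fails.

(a)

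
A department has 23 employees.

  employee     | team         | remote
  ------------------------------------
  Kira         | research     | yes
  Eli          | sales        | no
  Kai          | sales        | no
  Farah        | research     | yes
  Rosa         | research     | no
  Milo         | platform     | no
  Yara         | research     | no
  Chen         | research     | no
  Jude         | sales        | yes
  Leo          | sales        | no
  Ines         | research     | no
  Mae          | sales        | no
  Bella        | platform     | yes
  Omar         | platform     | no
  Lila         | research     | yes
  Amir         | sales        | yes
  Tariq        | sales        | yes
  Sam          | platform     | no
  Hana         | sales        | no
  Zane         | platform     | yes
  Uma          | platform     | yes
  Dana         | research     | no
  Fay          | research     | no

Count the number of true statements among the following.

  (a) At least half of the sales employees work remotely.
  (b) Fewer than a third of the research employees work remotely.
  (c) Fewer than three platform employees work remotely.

(a) sales: |A| = 8, |A ∩ B| = 3; needs |A ∩ B| ≥ |A ∖ B| — false.
(b) research: |A| = 9, |A ∩ B| = 3; needs |A ∩ B| / |A| < 1/3 — false.
(c) platform: |A| = 6, |A ∩ B| = 3; needs |A ∩ B| < 3 — false.

0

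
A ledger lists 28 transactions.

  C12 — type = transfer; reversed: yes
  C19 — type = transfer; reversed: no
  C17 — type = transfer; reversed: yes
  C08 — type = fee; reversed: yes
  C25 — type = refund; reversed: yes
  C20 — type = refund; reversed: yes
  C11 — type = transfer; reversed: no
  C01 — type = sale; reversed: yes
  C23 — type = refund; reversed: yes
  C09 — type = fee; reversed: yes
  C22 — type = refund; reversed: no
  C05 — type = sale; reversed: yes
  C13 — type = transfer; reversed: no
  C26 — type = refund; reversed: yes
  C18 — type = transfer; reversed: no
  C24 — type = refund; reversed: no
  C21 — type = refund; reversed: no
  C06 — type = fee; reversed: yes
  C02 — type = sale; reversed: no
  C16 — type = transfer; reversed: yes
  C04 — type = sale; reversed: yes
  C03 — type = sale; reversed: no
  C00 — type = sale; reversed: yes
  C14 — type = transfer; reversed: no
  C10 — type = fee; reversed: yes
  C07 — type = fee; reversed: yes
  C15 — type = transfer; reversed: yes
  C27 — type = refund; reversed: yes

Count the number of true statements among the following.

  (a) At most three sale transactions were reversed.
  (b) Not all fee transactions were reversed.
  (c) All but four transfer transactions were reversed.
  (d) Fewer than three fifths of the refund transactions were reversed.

0

(a) sale: |A| = 6, |A ∩ B| = 4; needs |A ∩ B| ≤ 3 — false.
(b) fee: |A| = 5, |A ∩ B| = 5; needs A ⊄ B (|A ∖ B| ≥ 1) — false.
(c) transfer: |A| = 9, |A ∩ B| = 4; needs |A ∖ B| = 4 — false.
(d) refund: |A| = 8, |A ∩ B| = 5; needs |A ∩ B| / |A| < 3/5 — false.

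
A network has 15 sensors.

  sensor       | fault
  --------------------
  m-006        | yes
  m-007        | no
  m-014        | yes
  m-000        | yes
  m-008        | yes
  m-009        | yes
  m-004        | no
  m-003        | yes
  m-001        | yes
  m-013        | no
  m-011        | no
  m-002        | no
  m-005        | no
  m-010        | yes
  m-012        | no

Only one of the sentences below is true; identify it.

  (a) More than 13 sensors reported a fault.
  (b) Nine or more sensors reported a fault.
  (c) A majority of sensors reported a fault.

|A| = 15, |A ∩ B| = 8, |A ∖ B| = 7.
(a) requires |A ∩ B| > 13: false.
(b) requires |A ∩ B| ≥ 9: false.
(c) requires |A ∩ B| > |A ∖ B|: true.

(c)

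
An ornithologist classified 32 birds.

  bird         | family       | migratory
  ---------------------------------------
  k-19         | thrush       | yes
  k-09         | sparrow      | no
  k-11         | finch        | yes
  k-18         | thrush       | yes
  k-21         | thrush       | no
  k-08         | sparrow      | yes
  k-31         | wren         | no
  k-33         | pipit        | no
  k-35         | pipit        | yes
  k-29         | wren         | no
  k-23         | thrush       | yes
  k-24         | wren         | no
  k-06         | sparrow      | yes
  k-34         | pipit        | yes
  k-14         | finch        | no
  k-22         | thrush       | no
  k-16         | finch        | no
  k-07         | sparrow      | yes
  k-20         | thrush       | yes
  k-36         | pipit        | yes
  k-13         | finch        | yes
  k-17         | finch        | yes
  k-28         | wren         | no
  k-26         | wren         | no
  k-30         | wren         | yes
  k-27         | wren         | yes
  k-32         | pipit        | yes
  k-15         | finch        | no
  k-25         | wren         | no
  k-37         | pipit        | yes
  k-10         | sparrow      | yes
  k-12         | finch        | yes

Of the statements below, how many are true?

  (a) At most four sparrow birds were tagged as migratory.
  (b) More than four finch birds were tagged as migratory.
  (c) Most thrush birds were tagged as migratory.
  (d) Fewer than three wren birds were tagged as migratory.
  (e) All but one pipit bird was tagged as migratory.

4

(a) sparrow: |A| = 5, |A ∩ B| = 4; needs |A ∩ B| ≤ 4 — true.
(b) finch: |A| = 7, |A ∩ B| = 4; needs |A ∩ B| > 4 — false.
(c) thrush: |A| = 6, |A ∩ B| = 4; needs |A ∩ B| > |A ∖ B| — true.
(d) wren: |A| = 8, |A ∩ B| = 2; needs |A ∩ B| < 3 — true.
(e) pipit: |A| = 6, |A ∩ B| = 5; needs |A ∖ B| = 1 — true.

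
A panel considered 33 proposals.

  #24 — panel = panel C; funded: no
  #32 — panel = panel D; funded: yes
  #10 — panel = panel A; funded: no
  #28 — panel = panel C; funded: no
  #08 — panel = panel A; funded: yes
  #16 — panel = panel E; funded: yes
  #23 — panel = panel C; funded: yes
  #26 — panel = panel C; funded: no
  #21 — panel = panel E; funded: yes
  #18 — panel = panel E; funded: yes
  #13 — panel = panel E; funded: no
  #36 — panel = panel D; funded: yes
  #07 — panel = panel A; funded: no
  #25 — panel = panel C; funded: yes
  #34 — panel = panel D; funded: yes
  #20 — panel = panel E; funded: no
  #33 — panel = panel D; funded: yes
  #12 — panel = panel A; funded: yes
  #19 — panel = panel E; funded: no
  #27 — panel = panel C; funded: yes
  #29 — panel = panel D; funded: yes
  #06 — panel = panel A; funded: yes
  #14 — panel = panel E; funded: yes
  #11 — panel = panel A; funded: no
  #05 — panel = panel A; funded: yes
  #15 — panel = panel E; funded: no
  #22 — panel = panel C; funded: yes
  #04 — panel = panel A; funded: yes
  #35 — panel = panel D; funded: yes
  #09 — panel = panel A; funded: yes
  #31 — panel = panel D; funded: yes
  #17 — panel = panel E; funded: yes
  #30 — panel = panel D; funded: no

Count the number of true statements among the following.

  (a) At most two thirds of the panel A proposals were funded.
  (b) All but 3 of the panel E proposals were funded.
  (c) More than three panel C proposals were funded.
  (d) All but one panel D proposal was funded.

(a) panel A: |A| = 9, |A ∩ B| = 6; needs |A ∩ B| / |A| ≤ 2/3 — true.
(b) panel E: |A| = 9, |A ∩ B| = 5; needs |A ∖ B| = 3 — false.
(c) panel C: |A| = 7, |A ∩ B| = 4; needs |A ∩ B| > 3 — true.
(d) panel D: |A| = 8, |A ∩ B| = 7; needs |A ∖ B| = 1 — true.

3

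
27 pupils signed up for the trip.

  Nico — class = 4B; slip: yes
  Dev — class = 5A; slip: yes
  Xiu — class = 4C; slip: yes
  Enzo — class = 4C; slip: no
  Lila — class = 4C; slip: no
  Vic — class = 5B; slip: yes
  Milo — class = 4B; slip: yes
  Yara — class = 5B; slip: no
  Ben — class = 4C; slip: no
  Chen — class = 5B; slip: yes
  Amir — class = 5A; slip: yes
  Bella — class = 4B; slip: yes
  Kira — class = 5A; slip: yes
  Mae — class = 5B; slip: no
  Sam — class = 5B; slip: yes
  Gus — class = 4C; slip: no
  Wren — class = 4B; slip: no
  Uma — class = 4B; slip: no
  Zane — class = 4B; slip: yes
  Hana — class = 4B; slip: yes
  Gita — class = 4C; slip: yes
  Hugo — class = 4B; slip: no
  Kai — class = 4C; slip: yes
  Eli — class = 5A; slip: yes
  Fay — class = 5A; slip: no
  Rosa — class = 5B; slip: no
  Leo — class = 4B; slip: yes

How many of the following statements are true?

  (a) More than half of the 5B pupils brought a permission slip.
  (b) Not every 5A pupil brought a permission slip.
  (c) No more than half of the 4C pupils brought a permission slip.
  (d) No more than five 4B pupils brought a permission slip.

2

(a) 5B: |A| = 6, |A ∩ B| = 3; needs |A ∩ B| > |A ∖ B| — false.
(b) 5A: |A| = 5, |A ∩ B| = 4; needs A ⊄ B (|A ∖ B| ≥ 1) — true.
(c) 4C: |A| = 7, |A ∩ B| = 3; needs |A ∩ B| ≤ |A ∖ B| — true.
(d) 4B: |A| = 9, |A ∩ B| = 6; needs |A ∩ B| ≤ 5 — false.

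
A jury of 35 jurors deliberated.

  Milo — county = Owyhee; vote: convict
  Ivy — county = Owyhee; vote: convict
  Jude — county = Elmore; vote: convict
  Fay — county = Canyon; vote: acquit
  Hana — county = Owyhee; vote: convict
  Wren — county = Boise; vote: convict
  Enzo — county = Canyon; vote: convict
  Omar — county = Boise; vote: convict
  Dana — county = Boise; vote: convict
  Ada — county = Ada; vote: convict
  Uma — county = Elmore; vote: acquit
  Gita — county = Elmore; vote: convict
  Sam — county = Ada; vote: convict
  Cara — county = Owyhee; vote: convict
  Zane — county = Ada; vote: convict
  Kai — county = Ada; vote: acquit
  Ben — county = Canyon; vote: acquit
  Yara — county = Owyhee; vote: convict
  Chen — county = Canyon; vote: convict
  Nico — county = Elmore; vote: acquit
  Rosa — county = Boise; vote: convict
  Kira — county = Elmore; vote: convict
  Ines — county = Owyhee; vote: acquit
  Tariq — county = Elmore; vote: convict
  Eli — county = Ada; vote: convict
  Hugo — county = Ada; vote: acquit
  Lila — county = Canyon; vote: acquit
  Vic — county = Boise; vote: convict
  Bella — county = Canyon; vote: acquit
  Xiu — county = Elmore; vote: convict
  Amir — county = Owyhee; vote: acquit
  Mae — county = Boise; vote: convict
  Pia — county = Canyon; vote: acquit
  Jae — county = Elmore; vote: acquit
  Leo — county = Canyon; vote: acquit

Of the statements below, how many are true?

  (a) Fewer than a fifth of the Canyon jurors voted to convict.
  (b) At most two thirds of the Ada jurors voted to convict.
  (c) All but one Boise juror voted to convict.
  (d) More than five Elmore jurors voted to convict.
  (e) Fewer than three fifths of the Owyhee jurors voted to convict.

1

(a) Canyon: |A| = 8, |A ∩ B| = 2; needs |A ∩ B| / |A| < 1/5 — false.
(b) Ada: |A| = 6, |A ∩ B| = 4; needs |A ∩ B| / |A| ≤ 2/3 — true.
(c) Boise: |A| = 6, |A ∩ B| = 6; needs |A ∖ B| = 1 — false.
(d) Elmore: |A| = 8, |A ∩ B| = 5; needs |A ∩ B| > 5 — false.
(e) Owyhee: |A| = 7, |A ∩ B| = 5; needs |A ∩ B| / |A| < 3/5 — false.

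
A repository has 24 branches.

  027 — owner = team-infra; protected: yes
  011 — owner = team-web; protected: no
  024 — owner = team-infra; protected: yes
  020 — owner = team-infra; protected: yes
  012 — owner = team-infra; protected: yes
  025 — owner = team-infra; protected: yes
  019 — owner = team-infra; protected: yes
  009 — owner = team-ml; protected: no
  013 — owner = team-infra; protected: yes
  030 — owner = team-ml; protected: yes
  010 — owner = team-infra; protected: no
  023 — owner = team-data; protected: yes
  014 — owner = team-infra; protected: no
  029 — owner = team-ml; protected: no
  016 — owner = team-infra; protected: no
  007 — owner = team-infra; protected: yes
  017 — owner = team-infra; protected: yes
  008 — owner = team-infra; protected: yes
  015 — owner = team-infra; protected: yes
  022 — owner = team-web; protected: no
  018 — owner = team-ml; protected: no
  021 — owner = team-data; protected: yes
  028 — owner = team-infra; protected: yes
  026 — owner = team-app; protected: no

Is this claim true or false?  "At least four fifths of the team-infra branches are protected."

True

Truth condition: |A ∩ B| / |A| ≥ 4/5.
|A| = 15, |A ∩ B| = 12, |A ∖ B| = 3.
|A ∩ B|/|A| = 12/15, so the statement is true.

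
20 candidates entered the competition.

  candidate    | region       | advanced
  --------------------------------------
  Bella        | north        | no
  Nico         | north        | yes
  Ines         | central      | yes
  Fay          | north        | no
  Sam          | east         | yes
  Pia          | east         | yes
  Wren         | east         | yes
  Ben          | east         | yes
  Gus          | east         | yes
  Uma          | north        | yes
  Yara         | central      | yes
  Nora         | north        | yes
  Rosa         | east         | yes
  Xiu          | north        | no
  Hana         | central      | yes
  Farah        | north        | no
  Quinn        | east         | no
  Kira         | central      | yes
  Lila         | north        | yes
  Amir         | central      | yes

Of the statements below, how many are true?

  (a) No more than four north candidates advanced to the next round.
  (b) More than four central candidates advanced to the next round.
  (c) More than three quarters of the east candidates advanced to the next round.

3

(a) north: |A| = 8, |A ∩ B| = 4; needs |A ∩ B| ≤ 4 — true.
(b) central: |A| = 5, |A ∩ B| = 5; needs |A ∩ B| > 4 — true.
(c) east: |A| = 7, |A ∩ B| = 6; needs |A ∩ B| / |A| > 3/4 — true.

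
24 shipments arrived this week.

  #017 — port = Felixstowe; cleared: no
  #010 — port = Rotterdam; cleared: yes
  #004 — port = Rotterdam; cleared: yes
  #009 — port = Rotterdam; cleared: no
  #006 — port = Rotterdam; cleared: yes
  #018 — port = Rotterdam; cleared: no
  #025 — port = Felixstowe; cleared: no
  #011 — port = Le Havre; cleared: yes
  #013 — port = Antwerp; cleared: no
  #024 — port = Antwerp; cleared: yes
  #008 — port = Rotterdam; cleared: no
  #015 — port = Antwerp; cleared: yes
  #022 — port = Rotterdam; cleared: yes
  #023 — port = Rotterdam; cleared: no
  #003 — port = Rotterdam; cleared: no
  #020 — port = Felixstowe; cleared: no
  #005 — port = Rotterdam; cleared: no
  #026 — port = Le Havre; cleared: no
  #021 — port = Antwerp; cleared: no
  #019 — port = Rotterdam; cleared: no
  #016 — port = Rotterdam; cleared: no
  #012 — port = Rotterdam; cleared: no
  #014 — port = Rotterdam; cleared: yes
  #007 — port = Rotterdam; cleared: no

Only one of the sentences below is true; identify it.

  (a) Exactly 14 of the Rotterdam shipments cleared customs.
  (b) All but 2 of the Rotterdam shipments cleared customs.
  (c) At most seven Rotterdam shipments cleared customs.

(c)

|A| = 15, |A ∩ B| = 5, |A ∖ B| = 10.
(a) requires |A ∩ B| = 14: false.
(b) requires |A ∖ B| = 2: false.
(c) requires |A ∩ B| ≤ 7: true.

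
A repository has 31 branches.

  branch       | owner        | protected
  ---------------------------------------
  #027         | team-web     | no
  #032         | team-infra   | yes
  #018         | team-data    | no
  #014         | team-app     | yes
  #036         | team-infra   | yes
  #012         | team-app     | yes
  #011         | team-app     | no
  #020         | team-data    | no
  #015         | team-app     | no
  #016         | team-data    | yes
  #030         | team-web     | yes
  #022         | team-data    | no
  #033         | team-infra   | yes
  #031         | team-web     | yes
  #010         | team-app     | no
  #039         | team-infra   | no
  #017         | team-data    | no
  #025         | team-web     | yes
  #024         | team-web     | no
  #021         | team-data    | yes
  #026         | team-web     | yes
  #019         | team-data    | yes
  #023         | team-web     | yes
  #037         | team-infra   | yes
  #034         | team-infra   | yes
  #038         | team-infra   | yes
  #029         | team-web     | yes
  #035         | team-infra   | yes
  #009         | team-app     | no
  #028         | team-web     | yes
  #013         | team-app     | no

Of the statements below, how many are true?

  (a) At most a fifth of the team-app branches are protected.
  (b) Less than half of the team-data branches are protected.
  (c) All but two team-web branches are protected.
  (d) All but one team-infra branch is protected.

(a) team-app: |A| = 7, |A ∩ B| = 2; needs |A ∩ B| / |A| ≤ 1/5 — false.
(b) team-data: |A| = 7, |A ∩ B| = 3; needs |A ∩ B| < |A ∖ B| — true.
(c) team-web: |A| = 9, |A ∩ B| = 7; needs |A ∖ B| = 2 — true.
(d) team-infra: |A| = 8, |A ∩ B| = 7; needs |A ∖ B| = 1 — true.

3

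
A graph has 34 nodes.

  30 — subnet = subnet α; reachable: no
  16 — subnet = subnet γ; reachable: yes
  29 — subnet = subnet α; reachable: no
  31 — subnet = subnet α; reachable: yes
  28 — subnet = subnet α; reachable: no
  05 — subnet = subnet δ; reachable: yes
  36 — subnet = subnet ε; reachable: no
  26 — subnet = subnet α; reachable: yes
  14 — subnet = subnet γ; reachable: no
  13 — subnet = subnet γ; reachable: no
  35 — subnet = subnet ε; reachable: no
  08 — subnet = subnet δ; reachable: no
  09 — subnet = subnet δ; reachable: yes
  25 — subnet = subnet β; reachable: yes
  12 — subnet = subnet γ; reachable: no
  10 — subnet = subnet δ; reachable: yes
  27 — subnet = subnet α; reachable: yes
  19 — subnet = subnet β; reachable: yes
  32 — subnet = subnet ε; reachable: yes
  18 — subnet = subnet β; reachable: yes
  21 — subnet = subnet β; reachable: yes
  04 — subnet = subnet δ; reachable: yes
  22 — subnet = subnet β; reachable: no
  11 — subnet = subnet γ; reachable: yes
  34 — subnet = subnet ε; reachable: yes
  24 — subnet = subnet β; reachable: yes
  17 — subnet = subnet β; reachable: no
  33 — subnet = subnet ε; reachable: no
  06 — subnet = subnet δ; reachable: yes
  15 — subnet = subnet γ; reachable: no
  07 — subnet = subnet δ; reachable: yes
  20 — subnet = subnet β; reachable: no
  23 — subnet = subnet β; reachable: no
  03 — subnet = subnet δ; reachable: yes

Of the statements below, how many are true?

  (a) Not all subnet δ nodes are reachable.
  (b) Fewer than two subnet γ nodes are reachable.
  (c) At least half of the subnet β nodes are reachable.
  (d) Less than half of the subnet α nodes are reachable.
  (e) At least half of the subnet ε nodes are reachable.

(a) subnet δ: |A| = 8, |A ∩ B| = 7; needs A ⊄ B (|A ∖ B| ≥ 1) — true.
(b) subnet γ: |A| = 6, |A ∩ B| = 2; needs |A ∩ B| < 2 — false.
(c) subnet β: |A| = 9, |A ∩ B| = 5; needs |A ∩ B| ≥ |A ∖ B| — true.
(d) subnet α: |A| = 6, |A ∩ B| = 3; needs |A ∩ B| < |A ∖ B| — false.
(e) subnet ε: |A| = 5, |A ∩ B| = 2; needs |A ∩ B| ≥ |A ∖ B| — false.

2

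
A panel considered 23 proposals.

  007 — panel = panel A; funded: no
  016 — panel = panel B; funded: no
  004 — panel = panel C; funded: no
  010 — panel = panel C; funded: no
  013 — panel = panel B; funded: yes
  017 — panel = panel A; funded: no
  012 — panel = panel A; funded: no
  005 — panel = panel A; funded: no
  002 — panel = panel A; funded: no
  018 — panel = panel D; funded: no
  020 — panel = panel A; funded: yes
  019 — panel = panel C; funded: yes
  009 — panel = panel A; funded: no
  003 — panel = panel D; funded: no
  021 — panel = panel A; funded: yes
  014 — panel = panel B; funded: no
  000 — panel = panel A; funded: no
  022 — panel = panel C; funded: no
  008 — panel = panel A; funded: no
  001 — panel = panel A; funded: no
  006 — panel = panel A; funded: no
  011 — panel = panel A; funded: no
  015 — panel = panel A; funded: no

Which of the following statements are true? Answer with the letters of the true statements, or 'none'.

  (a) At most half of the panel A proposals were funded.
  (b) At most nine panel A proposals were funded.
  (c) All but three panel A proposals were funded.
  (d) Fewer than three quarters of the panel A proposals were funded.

(a), (b), (d)

|A| = 14, |A ∩ B| = 2, |A ∖ B| = 12.
(a) |A ∩ B| ≤ |A ∖ B|: holds.
(b) |A ∩ B| ≤ 9: holds.
(c) |A ∖ B| = 3: fails.
(d) |A ∩ B| / |A| < 3/4: holds.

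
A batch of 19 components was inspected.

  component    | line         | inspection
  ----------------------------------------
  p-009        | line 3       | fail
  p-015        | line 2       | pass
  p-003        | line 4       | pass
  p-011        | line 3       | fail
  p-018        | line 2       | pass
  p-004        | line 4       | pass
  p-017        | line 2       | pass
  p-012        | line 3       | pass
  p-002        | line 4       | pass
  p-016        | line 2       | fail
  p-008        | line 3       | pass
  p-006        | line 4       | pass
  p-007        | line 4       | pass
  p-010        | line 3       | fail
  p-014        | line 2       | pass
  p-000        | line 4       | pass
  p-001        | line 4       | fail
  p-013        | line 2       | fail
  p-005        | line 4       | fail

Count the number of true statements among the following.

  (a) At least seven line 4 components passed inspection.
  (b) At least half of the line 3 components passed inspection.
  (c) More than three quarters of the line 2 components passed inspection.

0

(a) line 4: |A| = 8, |A ∩ B| = 6; needs |A ∩ B| ≥ 7 — false.
(b) line 3: |A| = 5, |A ∩ B| = 2; needs |A ∩ B| ≥ |A ∖ B| — false.
(c) line 2: |A| = 6, |A ∩ B| = 4; needs |A ∩ B| / |A| > 3/4 — false.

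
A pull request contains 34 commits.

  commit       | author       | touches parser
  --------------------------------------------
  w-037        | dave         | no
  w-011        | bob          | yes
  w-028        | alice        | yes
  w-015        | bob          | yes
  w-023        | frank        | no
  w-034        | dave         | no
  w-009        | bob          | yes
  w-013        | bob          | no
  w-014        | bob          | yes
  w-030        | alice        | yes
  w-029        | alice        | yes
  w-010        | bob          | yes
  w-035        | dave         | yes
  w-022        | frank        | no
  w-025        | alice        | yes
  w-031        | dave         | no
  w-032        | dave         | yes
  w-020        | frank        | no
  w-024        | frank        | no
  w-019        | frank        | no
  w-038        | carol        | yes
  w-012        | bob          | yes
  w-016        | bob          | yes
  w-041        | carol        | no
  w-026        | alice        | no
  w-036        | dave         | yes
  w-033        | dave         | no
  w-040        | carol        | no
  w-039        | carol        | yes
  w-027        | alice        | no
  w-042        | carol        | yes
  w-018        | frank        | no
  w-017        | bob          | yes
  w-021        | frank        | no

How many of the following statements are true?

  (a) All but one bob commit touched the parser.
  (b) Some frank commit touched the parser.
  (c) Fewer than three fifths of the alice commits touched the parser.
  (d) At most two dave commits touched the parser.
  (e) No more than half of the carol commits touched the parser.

1

(a) bob: |A| = 9, |A ∩ B| = 8; needs |A ∖ B| = 1 — true.
(b) frank: |A| = 7, |A ∩ B| = 0; needs A ∩ B ≠ ∅ (|A ∩ B| ≥ 1) — false.
(c) alice: |A| = 6, |A ∩ B| = 4; needs |A ∩ B| / |A| < 3/5 — false.
(d) dave: |A| = 7, |A ∩ B| = 3; needs |A ∩ B| ≤ 2 — false.
(e) carol: |A| = 5, |A ∩ B| = 3; needs |A ∩ B| ≤ |A ∖ B| — false.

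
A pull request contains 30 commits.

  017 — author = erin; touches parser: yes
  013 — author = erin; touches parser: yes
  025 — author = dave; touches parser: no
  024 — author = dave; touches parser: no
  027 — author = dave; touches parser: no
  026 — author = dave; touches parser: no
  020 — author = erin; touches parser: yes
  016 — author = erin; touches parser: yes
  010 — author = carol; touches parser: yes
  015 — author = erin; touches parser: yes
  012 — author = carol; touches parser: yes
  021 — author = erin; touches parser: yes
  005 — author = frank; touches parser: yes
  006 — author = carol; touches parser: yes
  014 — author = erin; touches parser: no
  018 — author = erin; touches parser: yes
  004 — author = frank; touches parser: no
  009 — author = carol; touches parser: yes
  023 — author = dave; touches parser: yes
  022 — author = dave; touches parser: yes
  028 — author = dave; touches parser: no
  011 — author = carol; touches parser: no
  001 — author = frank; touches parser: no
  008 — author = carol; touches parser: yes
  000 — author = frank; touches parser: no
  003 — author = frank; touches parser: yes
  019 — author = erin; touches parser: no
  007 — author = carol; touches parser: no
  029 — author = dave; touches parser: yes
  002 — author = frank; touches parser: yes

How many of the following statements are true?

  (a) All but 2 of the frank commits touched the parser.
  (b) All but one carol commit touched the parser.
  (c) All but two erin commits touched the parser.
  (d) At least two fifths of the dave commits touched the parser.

(a) frank: |A| = 6, |A ∩ B| = 3; needs |A ∖ B| = 2 — false.
(b) carol: |A| = 7, |A ∩ B| = 5; needs |A ∖ B| = 1 — false.
(c) erin: |A| = 9, |A ∩ B| = 7; needs |A ∖ B| = 2 — true.
(d) dave: |A| = 8, |A ∩ B| = 3; needs |A ∩ B| / |A| ≥ 2/5 — false.

1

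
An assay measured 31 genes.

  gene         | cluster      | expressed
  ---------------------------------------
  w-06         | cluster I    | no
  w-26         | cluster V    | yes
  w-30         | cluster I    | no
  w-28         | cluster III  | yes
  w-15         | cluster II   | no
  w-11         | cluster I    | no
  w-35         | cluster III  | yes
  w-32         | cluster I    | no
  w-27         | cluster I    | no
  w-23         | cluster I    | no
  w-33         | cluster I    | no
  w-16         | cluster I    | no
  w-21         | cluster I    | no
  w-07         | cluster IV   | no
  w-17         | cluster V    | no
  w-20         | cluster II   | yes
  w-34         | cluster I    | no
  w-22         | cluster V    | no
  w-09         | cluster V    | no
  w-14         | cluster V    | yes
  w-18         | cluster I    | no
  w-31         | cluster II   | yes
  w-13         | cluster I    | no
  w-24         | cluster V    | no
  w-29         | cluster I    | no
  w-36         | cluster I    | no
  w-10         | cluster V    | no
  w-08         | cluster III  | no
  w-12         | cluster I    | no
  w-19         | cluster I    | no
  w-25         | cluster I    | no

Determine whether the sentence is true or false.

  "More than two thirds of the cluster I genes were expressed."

False

Truth condition: |A ∩ B| / |A| > 2/3.
|A| = 17, |A ∩ B| = 0, |A ∖ B| = 17.
|A ∩ B|/|A| = 0/17, so the statement is false.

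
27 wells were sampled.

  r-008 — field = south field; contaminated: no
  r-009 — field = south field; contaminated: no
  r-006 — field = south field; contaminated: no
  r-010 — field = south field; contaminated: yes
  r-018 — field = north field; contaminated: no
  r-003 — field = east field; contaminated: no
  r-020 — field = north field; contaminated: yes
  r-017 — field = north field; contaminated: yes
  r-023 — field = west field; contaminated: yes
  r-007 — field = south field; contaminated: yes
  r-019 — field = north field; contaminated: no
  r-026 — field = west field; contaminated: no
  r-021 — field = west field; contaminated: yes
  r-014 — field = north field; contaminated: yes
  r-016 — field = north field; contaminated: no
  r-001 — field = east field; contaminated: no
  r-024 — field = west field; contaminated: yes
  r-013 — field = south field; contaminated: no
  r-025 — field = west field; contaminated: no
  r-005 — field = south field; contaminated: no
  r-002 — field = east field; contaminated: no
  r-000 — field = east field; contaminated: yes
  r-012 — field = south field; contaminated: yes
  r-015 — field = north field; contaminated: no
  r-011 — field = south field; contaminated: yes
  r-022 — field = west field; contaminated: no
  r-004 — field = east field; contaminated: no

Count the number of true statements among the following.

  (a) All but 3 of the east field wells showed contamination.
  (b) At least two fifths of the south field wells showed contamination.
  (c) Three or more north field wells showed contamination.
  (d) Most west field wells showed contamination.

(a) east field: |A| = 5, |A ∩ B| = 1; needs |A ∖ B| = 3 — false.
(b) south field: |A| = 9, |A ∩ B| = 4; needs |A ∩ B| / |A| ≥ 2/5 — true.
(c) north field: |A| = 7, |A ∩ B| = 3; needs |A ∩ B| ≥ 3 — true.
(d) west field: |A| = 6, |A ∩ B| = 3; needs |A ∩ B| > |A ∖ B| — false.

2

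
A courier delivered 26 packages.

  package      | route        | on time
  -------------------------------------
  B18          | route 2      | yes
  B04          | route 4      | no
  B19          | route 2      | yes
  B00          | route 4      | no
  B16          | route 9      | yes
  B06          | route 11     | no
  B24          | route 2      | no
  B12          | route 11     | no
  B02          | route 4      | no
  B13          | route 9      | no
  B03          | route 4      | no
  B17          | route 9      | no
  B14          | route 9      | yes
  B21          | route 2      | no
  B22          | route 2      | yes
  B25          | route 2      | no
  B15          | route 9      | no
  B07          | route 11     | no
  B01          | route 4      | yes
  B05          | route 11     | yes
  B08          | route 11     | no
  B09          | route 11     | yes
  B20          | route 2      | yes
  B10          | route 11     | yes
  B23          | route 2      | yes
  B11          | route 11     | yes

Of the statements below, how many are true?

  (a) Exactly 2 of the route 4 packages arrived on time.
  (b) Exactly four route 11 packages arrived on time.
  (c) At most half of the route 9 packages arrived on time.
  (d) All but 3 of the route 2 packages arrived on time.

(a) route 4: |A| = 5, |A ∩ B| = 1; needs |A ∩ B| = 2 — false.
(b) route 11: |A| = 8, |A ∩ B| = 4; needs |A ∩ B| = 4 — true.
(c) route 9: |A| = 5, |A ∩ B| = 2; needs |A ∩ B| ≤ |A ∖ B| — true.
(d) route 2: |A| = 8, |A ∩ B| = 5; needs |A ∖ B| = 3 — true.

3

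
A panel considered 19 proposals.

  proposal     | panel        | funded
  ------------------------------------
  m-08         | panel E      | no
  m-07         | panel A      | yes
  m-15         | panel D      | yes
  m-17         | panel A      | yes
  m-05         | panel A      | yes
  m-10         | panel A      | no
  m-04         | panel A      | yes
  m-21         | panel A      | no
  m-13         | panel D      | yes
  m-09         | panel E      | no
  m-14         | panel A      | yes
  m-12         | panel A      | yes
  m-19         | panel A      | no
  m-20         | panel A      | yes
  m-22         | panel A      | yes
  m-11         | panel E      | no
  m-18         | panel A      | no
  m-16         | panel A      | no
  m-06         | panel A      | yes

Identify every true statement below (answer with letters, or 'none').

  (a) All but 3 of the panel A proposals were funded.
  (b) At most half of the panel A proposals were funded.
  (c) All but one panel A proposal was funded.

none

|A| = 14, |A ∩ B| = 9, |A ∖ B| = 5.
(a) |A ∖ B| = 3: fails.
(b) |A ∩ B| ≤ |A ∖ B|: fails.
(c) |A ∖ B| = 1: fails.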